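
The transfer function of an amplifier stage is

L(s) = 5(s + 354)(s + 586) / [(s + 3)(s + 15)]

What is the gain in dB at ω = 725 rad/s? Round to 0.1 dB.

At s = jω = j725:
zero (s+354): 354 + j725 → |·| = √(354²+725²) = √650941 ≈ 806.81, ∠ = arctan(725/354) ≈ 63.97°
zero (s+586): 586 + j725 → |·| = √(586²+725²) = √869021 ≈ 932.21, ∠ = arctan(725/586) ≈ 51.05°
pole (s+3): 3 + j725 → |·| = √(3²+725²) = √525634 ≈ 725.01, ∠ = arctan(725/3) ≈ 89.76°
pole (s+15): 15 + j725 → |·| = √(15²+725²) = √525850 ≈ 725.16, ∠ = arctan(725/15) ≈ 88.81°
|L| = 5 · 7.5212e+05 / 5.2575e+05 ≈ 7.1528
Gain = 20 log₁₀(7.1528) ≈ 17.09 dB

17.1 dB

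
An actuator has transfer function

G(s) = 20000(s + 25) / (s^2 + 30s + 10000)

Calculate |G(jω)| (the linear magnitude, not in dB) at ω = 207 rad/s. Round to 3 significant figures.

At s = jω = j207:
zero (s+25): 25 + j207 → |·| = √(25²+207²) = √43474 ≈ 208.5, ∠ = arctan(207/25) ≈ 83.11°
quadratic: (j207)² + 30·j207 + 10000 = -32849 + j6210 → |·| ≈ 33431, ∠ ≈ 169.29°
|G| = 20000 · 208.5 / 33431 ≈ 124.73

125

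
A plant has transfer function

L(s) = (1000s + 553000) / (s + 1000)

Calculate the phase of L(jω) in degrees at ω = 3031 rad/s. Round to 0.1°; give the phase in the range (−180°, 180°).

Substitute s = j3031:
Numerator: 1000(j3031) + 553000 = 553000 + j3031000
Denominator: (j3031) + 1000 = 1000 + j3031
|N| = √(553000² + 3031000²) ≈ 3.081e+06, ∠N ≈ 79.66°
|D| = √(1000² + 3031²) ≈ 3191.7, ∠D ≈ 71.74°
∠L = 79.66° − 71.74° = 7.92°

7.9°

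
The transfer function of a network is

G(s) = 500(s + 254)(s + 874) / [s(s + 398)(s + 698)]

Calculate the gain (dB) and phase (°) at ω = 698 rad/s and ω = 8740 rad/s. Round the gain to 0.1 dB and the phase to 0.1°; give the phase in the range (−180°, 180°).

At s = jω = j698:
zero (s+254): 254 + j698 → |·| = √(254²+698²) = √551720 ≈ 742.78, ∠ = arctan(698/254) ≈ 70.00°
zero (s+874): 874 + j698 → |·| = √(874²+698²) = √1251080 ≈ 1118.5, ∠ = arctan(698/874) ≈ 38.61°
pole (s+398): 398 + j698 → |·| = √(398²+698²) = √645608 ≈ 803.5, ∠ = arctan(698/398) ≈ 60.31°
pole (s+698): 698 + j698 → |·| = √(698²+698²) = √974408 ≈ 987.12, ∠ = arctan(698/698) ≈ 45.00°
pole at origin: |s| = 698, ∠ = 90.00° (in denominator)
|G| = 500 · 8.308e+05 / 5.5362e+08 ≈ 0.75033
Gain = 20 log₁₀(0.75033) ≈ -2.49 dB
∠G = 108.61° − 195.31° = -86.70°

At s = jω = j8740:
zero (s+254): 254 + j8740 → |·| = √(254²+8740²) = √76452116 ≈ 8743.7, ∠ = arctan(8740/254) ≈ 88.34°
zero (s+874): 874 + j8740 → |·| = √(874²+8740²) = √77151476 ≈ 8783.6, ∠ = arctan(8740/874) ≈ 84.29°
pole (s+398): 398 + j8740 → |·| = √(398²+8740²) = √76546004 ≈ 8749.1, ∠ = arctan(8740/398) ≈ 87.39°
pole (s+698): 698 + j8740 → |·| = √(698²+8740²) = √76874804 ≈ 8767.8, ∠ = arctan(8740/698) ≈ 85.43°
pole at origin: |s| = 8740, ∠ = 90.00° (in denominator)
|G| = 500 · 7.6801e+07 / 6.7045e+11 ≈ 0.057276
Gain = 20 log₁₀(0.057276) ≈ -24.84 dB
∠G = 172.63° − 262.82° = -90.19°

ω = 698: -2.5 dB, -86.7°; ω = 8740: -24.8 dB, -90.2°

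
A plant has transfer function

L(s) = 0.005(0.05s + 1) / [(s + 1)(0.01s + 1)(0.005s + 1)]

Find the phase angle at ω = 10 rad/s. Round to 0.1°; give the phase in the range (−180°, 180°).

At ω = 10 rad/s:
zero (1 + j10·0.05) = 1 + j0.5 → |·| ≈ 1.118, ∠ ≈ 26.57°
pole (1 + j10·1) = 1 + j10 → |·| ≈ 10.05, ∠ ≈ 84.29°
pole (1 + j10·0.01) = 1 + j0.1 → |·| ≈ 1.005, ∠ ≈ 5.71°
pole (1 + j10·0.005) = 1 + j0.05 → |·| ≈ 1.0012, ∠ ≈ 2.86°
∠L = (26.57°) − (84.29° + 5.71° + 2.86°) = -66.29°

-66.3°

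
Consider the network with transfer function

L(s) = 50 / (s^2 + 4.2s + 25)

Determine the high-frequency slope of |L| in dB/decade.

-40 dB/decade

Each pole contributes −20 dB/decade at high frequency; each zero contributes +20 dB/decade.
Net: 0 zero(s) − 2 pole(s) → -40 dB/decade.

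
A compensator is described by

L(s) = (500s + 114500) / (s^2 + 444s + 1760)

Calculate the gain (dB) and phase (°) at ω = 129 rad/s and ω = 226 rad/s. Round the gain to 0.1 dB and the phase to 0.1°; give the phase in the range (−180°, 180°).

ω = 129: 6.9 dB, -75.2°; ω = 226: 3.2 dB, -71.6°

Substitute s = j129:
Numerator: 500(j129) + 114500 = 114500 + j64500
Denominator: (j129)^2 + 444(j129) + 1760 = -14881 + j57276
|N| = √(114500² + 64500²) ≈ 1.3142e+05, ∠N ≈ 29.39°
|D| = √(14881² + 57276²) ≈ 59178, ∠D ≈ 104.56°
|L| = 1.3142e+05 / 59178 ≈ 2.2208
Gain = 20 log₁₀(2.2208) ≈ 6.93 dB
∠L = 29.39° − 104.56° = -75.17°

Substitute s = j226:
Numerator: 500(j226) + 114500 = 114500 + j113000
Denominator: (j226)^2 + 444(j226) + 1760 = -49316 + j100344
|N| = √(114500² + 113000²) ≈ 1.6087e+05, ∠N ≈ 44.62°
|D| = √(49316² + 100344²) ≈ 1.1181e+05, ∠D ≈ 116.17°
|L| = 1.6087e+05 / 1.1181e+05 ≈ 1.4388
Gain = 20 log₁₀(1.4388) ≈ 3.16 dB
∠L = 44.62° − 116.17° = -71.55°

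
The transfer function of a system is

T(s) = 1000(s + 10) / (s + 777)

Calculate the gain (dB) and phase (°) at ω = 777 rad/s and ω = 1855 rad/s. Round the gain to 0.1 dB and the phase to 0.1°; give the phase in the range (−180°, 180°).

ω = 777: 57.0 dB, 44.3°; ω = 1855: 59.3 dB, 22.4°

At s = jω = j777:
zero (s+10): 10 + j777 → |·| = √(10²+777²) = √603829 ≈ 777.06, ∠ = arctan(777/10) ≈ 89.26°
pole (s+777): 777 + j777 → |·| = √(777²+777²) = √1207458 ≈ 1098.8, ∠ = arctan(777/777) ≈ 45.00°
|T| = 1000 · 777.06 / 1098.8 ≈ 707.19
Gain = 20 log₁₀(707.19) ≈ 56.99 dB
∠T = 89.26° − 45.00° = 44.26°

At s = jω = j1855:
zero (s+10): 10 + j1855 → |·| = √(10²+1855²) = √3441125 ≈ 1855, ∠ = arctan(1855/10) ≈ 89.69°
pole (s+777): 777 + j1855 → |·| = √(777²+1855²) = √4044754 ≈ 2011.2, ∠ = arctan(1855/777) ≈ 67.27°
|T| = 1000 · 1855 / 2011.2 ≈ 922.33
Gain = 20 log₁₀(922.33) ≈ 59.30 dB
∠T = 89.69° − 67.27° = 22.42°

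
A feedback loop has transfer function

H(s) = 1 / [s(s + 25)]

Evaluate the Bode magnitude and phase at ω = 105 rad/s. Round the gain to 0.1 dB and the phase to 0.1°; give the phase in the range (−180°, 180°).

At s = jω = j105:
pole (s+25): 25 + j105 → |·| = √(25²+105²) = √11650 ≈ 107.94, ∠ = arctan(105/25) ≈ 76.61°
pole at origin: |s| = 105, ∠ = 90.00° (in denominator)
|H| = 1 / 11334 ≈ 8.823e-05
Gain = 20 log₁₀(8.823e-05) ≈ -81.09 dB
∠H = 0.00° − 166.61° = -166.61°

-81.1 dB, -166.6°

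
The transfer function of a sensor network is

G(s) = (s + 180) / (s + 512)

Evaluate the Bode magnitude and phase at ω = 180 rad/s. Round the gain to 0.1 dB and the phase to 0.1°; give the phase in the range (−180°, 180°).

At s = jω = j180:
zero (s+180): 180 + j180 → |·| = √(180²+180²) = √64800 ≈ 254.56, ∠ = arctan(180/180) ≈ 45.00°
pole (s+512): 512 + j180 → |·| = √(512²+180²) = √294544 ≈ 542.72, ∠ = arctan(180/512) ≈ 19.37°
|G| = 1 · 254.56 / 542.72 ≈ 0.46904
Gain = 20 log₁₀(0.46904) ≈ -6.58 dB
∠G = 45.00° − 19.37° = 25.63°

-6.6 dB, 25.6°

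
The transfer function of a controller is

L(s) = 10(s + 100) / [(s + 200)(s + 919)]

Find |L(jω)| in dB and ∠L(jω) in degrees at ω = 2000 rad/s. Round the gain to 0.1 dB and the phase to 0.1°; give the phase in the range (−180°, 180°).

At s = jω = j2000:
zero (s+100): 100 + j2000 → |·| = √(100²+2000²) = √4010000 ≈ 2002.5, ∠ = arctan(2000/100) ≈ 87.14°
pole (s+200): 200 + j2000 → |·| = √(200²+2000²) = √4040000 ≈ 2010, ∠ = arctan(2000/200) ≈ 84.29°
pole (s+919): 919 + j2000 → |·| = √(919²+2000²) = √4844561 ≈ 2201, ∠ = arctan(2000/919) ≈ 65.32°
|L| = 10 · 2002.5 / 4.424e+06 ≈ 0.0045264
Gain = 20 log₁₀(0.0045264) ≈ -46.88 dB
∠L = 87.14° − 149.61° = -62.47°

-46.9 dB, -62.5°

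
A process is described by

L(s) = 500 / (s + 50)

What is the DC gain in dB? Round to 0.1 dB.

20.0 dB

L(0) = 500 / (50) = 10
20 log₁₀(10) ≈ 20.00 dB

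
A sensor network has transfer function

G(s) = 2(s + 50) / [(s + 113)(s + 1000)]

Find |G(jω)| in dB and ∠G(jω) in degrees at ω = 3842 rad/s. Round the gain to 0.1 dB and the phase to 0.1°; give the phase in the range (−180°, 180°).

At s = jω = j3842:
zero (s+50): 50 + j3842 → |·| = √(50²+3842²) = √14763464 ≈ 3842.3, ∠ = arctan(3842/50) ≈ 89.25°
pole (s+113): 113 + j3842 → |·| = √(113²+3842²) = √14773733 ≈ 3843.7, ∠ = arctan(3842/113) ≈ 88.32°
pole (s+1000): 1000 + j3842 → |·| = √(1000²+3842²) = √15760964 ≈ 3970, ∠ = arctan(3842/1000) ≈ 75.41°
|G| = 2 · 3842.3 / 1.5259e+07 ≈ 0.00050361
Gain = 20 log₁₀(0.00050361) ≈ -65.96 dB
∠G = 89.25° − 163.73° = -74.48°

-66.0 dB, -74.5°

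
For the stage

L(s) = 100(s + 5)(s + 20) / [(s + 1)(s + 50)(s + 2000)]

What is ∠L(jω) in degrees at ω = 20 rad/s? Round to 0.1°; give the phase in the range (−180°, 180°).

At s = jω = j20:
zero (s+5): 5 + j20 → |·| = √(5²+20²) = √425 ≈ 20.616, ∠ = arctan(20/5) ≈ 75.96°
zero (s+20): 20 + j20 → |·| = √(20²+20²) = √800 ≈ 28.284, ∠ = arctan(20/20) ≈ 45.00°
pole (s+1): 1 + j20 → |·| = √(1²+20²) = √401 ≈ 20.025, ∠ = arctan(20/1) ≈ 87.14°
pole (s+50): 50 + j20 → |·| = √(50²+20²) = √2900 ≈ 53.852, ∠ = arctan(20/50) ≈ 21.80°
pole (s+2000): 2000 + j20 → |·| = √(2000²+20²) = √4000400 ≈ 2000.1, ∠ = arctan(20/2000) ≈ 0.57°
∠L = 120.96° − 109.51° = 11.45°

11.5°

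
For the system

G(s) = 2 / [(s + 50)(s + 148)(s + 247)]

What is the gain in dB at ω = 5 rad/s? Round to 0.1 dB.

-119.3 dB

At s = jω = j5:
pole (s+50): 50 + j5 → |·| = √(50²+5²) = √2525 ≈ 50.249, ∠ = arctan(5/50) ≈ 5.71°
pole (s+148): 148 + j5 → |·| = √(148²+5²) = √21929 ≈ 148.08, ∠ = arctan(5/148) ≈ 1.93°
pole (s+247): 247 + j5 → |·| = √(247²+5²) = √61034 ≈ 247.05, ∠ = arctan(5/247) ≈ 1.16°
|G| = 2 / 1.8383e+06 ≈ 1.088e-06
Gain = 20 log₁₀(1.088e-06) ≈ -119.27 dB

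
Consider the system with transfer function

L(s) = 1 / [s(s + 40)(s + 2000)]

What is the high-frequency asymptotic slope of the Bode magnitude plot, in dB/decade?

-60 dB/decade

Each pole contributes −20 dB/decade at high frequency; each zero contributes +20 dB/decade.
Net: 0 zero(s) − 3 pole(s) → -60 dB/decade.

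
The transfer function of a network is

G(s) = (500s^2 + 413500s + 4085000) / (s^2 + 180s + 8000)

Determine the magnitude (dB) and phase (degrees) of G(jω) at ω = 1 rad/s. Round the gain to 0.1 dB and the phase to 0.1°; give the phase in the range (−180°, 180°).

Substitute s = j1:
Numerator: 500(j1)^2 + 413500(j1) + 4085000 = 4084500 + j413500
Denominator: (j1)^2 + 180(j1) + 8000 = 7999 + j180
|N| = √(4084500² + 413500²) ≈ 4.1054e+06, ∠N ≈ 5.78°
|D| = √(7999² + 180²) ≈ 8001, ∠D ≈ 1.29°
|G| = 4.1054e+06 / 8001 ≈ 513.11
Gain = 20 log₁₀(513.11) ≈ 54.20 dB
∠G = 5.78° − 1.29° = 4.49°

54.2 dB, 4.5°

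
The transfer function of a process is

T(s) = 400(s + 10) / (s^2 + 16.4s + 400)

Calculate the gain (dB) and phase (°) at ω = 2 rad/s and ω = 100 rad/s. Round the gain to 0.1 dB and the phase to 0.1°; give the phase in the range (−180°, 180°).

ω = 2: 20.2 dB, 6.6°; ω = 100: 12.3 dB, -86.0°

At s = jω = j2:
zero (s+10): 10 + j2 → |·| = √(10²+2²) = √104 ≈ 10.198, ∠ = arctan(2/10) ≈ 11.31°
quadratic: (j2)² + 16.4·j2 + 400 = 396 + j32.8 → |·| ≈ 397.36, ∠ ≈ 4.73°
|T| = 400 · 10.198 / 397.36 ≈ 10.266
Gain = 20 log₁₀(10.266) ≈ 20.23 dB
∠T = 11.31° − 4.73° = 6.58°

At s = jω = j100:
zero (s+10): 10 + j100 → |·| = √(10²+100²) = √10100 ≈ 100.5, ∠ = arctan(100/10) ≈ 84.29°
quadratic: (j100)² + 16.4·j100 + 400 = -9600 + j1640 → |·| ≈ 9739.1, ∠ ≈ 170.31°
|T| = 400 · 100.5 / 9739.1 ≈ 4.1277
Gain = 20 log₁₀(4.1277) ≈ 12.31 dB
∠T = 84.29° − 170.31° = -86.02°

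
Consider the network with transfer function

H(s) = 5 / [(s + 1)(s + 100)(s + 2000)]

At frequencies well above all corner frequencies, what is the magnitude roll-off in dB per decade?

Each pole contributes −20 dB/decade at high frequency; each zero contributes +20 dB/decade.
Net: 0 zero(s) − 3 pole(s) → -60 dB/decade.

-60 dB/decade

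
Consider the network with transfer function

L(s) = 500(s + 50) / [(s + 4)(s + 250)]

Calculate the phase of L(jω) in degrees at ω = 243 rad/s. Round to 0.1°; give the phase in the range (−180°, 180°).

-54.9°

At s = jω = j243:
zero (s+50): 50 + j243 → |·| = √(50²+243²) = √61549 ≈ 248.09, ∠ = arctan(243/50) ≈ 78.37°
pole (s+4): 4 + j243 → |·| = √(4²+243²) = √59065 ≈ 243.03, ∠ = arctan(243/4) ≈ 89.06°
pole (s+250): 250 + j243 → |·| = √(250²+243²) = √121549 ≈ 348.64, ∠ = arctan(243/250) ≈ 44.19°
∠L = 78.37° − 133.25° = -54.88°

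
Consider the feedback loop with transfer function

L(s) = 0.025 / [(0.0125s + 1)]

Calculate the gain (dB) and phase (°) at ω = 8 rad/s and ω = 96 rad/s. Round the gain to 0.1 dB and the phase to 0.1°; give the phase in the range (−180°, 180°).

At ω = 8 rad/s:
pole (1 + j8·0.0125) = 1 + j0.1 → |·| ≈ 1.005, ∠ ≈ 5.71°
|L| = 0.025 · 1 / (1.005) ≈ 0.024876
Gain = 20 log₁₀(0.024876) ≈ -32.08 dB
∠L = (0°) − (5.71°) = -5.71°

At ω = 96 rad/s:
pole (1 + j96·0.0125) = 1 + j1.2 → |·| ≈ 1.562, ∠ ≈ 50.19°
|L| = 0.025 · 1 / (1.562) ≈ 0.016005
Gain = 20 log₁₀(0.016005) ≈ -35.91 dB
∠L = (0°) − (50.19°) = -50.19°

ω = 8: -32.1 dB, -5.7°; ω = 96: -35.9 dB, -50.2°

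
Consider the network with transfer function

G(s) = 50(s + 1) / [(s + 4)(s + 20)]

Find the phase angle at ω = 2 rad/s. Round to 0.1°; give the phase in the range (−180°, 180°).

31.2°

At s = jω = j2:
zero (s+1): 1 + j2 → |·| = √(1²+2²) = √5 ≈ 2.2361, ∠ = arctan(2/1) ≈ 63.43°
pole (s+4): 4 + j2 → |·| = √(4²+2²) = √20 ≈ 4.4721, ∠ = arctan(2/4) ≈ 26.57°
pole (s+20): 20 + j2 → |·| = √(20²+2²) = √404 ≈ 20.1, ∠ = arctan(2/20) ≈ 5.71°
∠G = 63.43° − 32.28° = 31.15°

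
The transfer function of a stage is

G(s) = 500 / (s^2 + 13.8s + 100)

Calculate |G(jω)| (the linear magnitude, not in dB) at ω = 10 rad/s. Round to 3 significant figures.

3.62

At s = jω = j10:
quadratic: (j10)² + 13.8·j10 + 100 = 0 + j138 → |·| ≈ 138, ∠ ≈ 90.00°
|G| = 500 / 138 ≈ 3.6232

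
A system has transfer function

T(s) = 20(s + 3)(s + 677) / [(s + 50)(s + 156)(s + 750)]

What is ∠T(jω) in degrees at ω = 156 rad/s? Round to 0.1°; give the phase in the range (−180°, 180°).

-27.1°

At s = jω = j156:
zero (s+3): 3 + j156 → |·| = √(3²+156²) = √24345 ≈ 156.03, ∠ = arctan(156/3) ≈ 88.90°
zero (s+677): 677 + j156 → |·| = √(677²+156²) = √482665 ≈ 694.74, ∠ = arctan(156/677) ≈ 12.98°
pole (s+50): 50 + j156 → |·| = √(50²+156²) = √26836 ≈ 163.82, ∠ = arctan(156/50) ≈ 72.23°
pole (s+156): 156 + j156 → |·| = √(156²+156²) = √48672 ≈ 220.62, ∠ = arctan(156/156) ≈ 45.00°
pole (s+750): 750 + j156 → |·| = √(750²+156²) = √586836 ≈ 766.05, ∠ = arctan(156/750) ≈ 11.75°
∠T = 101.88° − 128.98° = -27.10°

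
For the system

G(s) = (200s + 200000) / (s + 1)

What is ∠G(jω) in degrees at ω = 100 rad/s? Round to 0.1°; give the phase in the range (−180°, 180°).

Substitute s = j100:
Numerator: 200(j100) + 200000 = 200000 + j20000
Denominator: (j100) + 1 = 1 + j100
|N| = √(200000² + 20000²) ≈ 2.01e+05, ∠N ≈ 5.71°
|D| = √(1² + 100²) ≈ 100, ∠D ≈ 89.43°
∠G = 5.71° − 89.43° = -83.72°

-83.7°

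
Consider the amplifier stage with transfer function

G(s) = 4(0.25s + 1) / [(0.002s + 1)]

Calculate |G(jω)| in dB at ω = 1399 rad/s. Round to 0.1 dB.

At ω = 1399 rad/s:
zero (1 + j1399·0.25) = 1 + j349.75 → |·| ≈ 349.75, ∠ ≈ 89.84°
pole (1 + j1399·0.002) = 1 + j2.798 → |·| ≈ 2.9713, ∠ ≈ 70.33°
|G| = 4 · 349.75 / (2.9713) ≈ 470.84
Gain = 20 log₁₀(470.84) ≈ 53.46 dB

53.5 dB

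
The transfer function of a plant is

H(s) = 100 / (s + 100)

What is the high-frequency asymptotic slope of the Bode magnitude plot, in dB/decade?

-20 dB/decade

Each pole contributes −20 dB/decade at high frequency; each zero contributes +20 dB/decade.
Net: 0 zero(s) − 1 pole(s) → -20 dB/decade.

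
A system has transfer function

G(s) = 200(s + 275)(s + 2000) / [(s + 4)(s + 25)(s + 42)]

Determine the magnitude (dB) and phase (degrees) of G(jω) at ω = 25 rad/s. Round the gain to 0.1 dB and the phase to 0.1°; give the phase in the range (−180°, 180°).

At s = jω = j25:
zero (s+275): 275 + j25 → |·| = √(275²+25²) = √76250 ≈ 276.13, ∠ = arctan(25/275) ≈ 5.19°
zero (s+2000): 2000 + j25 → |·| = √(2000²+25²) = √4000625 ≈ 2000.2, ∠ = arctan(25/2000) ≈ 0.72°
pole (s+4): 4 + j25 → |·| = √(4²+25²) = √641 ≈ 25.318, ∠ = arctan(25/4) ≈ 80.91°
pole (s+25): 25 + j25 → |·| = √(25²+25²) = √1250 ≈ 35.355, ∠ = arctan(25/25) ≈ 45.00°
pole (s+42): 42 + j25 → |·| = √(42²+25²) = √2389 ≈ 48.877, ∠ = arctan(25/42) ≈ 30.76°
|G| = 200 · 5.5232e+05 / 43751 ≈ 2524.8
Gain = 20 log₁₀(2524.8) ≈ 68.04 dB
∠G = 5.91° − 156.67° = -150.76°

68.0 dB, -150.8°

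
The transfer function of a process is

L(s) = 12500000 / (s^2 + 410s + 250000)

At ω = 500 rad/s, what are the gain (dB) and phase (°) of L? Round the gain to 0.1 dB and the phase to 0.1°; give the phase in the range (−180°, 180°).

At s = jω = j500:
quadratic: (j500)² + 410·j500 + 250000 = 0 + j205000 → |·| ≈ 2.05e+05, ∠ ≈ 90.00°
|L| = 12500000 / 2.05e+05 ≈ 60.976
Gain = 20 log₁₀(60.976) ≈ 35.70 dB
∠L = 0.00° − 90.00° = -90.00°

35.7 dB, -90.0°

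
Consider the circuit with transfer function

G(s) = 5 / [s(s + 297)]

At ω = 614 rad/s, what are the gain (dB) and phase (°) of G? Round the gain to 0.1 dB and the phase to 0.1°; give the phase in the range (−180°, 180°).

At s = jω = j614:
pole (s+297): 297 + j614 → |·| = √(297²+614²) = √465205 ≈ 682.06, ∠ = arctan(614/297) ≈ 64.19°
pole at origin: |s| = 614, ∠ = 90.00° (in denominator)
|G| = 5 / 4.1878e+05 ≈ 1.1939e-05
Gain = 20 log₁₀(1.1939e-05) ≈ -98.46 dB
∠G = 0.00° − 154.19° = -154.19°

-98.5 dB, -154.2°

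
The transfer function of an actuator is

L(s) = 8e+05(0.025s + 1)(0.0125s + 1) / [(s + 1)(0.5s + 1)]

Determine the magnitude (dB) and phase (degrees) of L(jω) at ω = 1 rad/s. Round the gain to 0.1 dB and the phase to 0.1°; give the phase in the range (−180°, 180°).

114.1 dB, -69.4°

At ω = 1 rad/s:
zero (1 + j1·0.025) = 1 + j0.025 → |·| ≈ 1.0003, ∠ ≈ 1.43°
zero (1 + j1·0.0125) = 1 + j0.0125 → |·| ≈ 1.0001, ∠ ≈ 0.72°
pole (1 + j1·1) = 1 + j1 → |·| ≈ 1.4142, ∠ ≈ 45.00°
pole (1 + j1·0.5) = 1 + j0.5 → |·| ≈ 1.118, ∠ ≈ 26.57°
|L| = 8e+05 · 1.0003 · 1.0001 / (1.4142 · 1.118) ≈ 5.0619e+05
Gain = 20 log₁₀(5.0619e+05) ≈ 114.09 dB
∠L = (1.43° + 0.72°) − (45.00° + 26.57°) = -69.42°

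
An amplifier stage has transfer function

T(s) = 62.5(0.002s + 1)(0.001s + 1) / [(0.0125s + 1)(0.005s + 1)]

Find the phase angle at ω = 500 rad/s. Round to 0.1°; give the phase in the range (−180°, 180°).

At ω = 500 rad/s:
zero (1 + j500·0.002) = 1 + j1 → |·| ≈ 1.4142, ∠ ≈ 45.00°
zero (1 + j500·0.001) = 1 + j0.5 → |·| ≈ 1.118, ∠ ≈ 26.57°
pole (1 + j500·0.0125) = 1 + j6.25 → |·| ≈ 6.3295, ∠ ≈ 80.91°
pole (1 + j500·0.005) = 1 + j2.5 → |·| ≈ 2.6926, ∠ ≈ 68.20°
∠T = (45.00° + 26.57°) − (80.91° + 68.20°) = -77.54°

-77.5°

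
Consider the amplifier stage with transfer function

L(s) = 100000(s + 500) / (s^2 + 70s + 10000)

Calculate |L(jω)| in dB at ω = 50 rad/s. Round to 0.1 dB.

75.7 dB

At s = jω = j50:
zero (s+500): 500 + j50 → |·| = √(500²+50²) = √252500 ≈ 502.49, ∠ = arctan(50/500) ≈ 5.71°
quadratic: (j50)² + 70·j50 + 10000 = 7500 + j3500 → |·| ≈ 8276.5, ∠ ≈ 25.02°
|L| = 100000 · 502.49 / 8276.5 ≈ 6071.3
Gain = 20 log₁₀(6071.3) ≈ 75.67 dB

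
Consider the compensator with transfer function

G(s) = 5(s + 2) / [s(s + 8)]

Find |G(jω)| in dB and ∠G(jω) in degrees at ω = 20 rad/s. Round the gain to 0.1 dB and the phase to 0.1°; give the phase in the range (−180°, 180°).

At s = jω = j20:
zero (s+2): 2 + j20 → |·| = √(2²+20²) = √404 ≈ 20.1, ∠ = arctan(20/2) ≈ 84.29°
pole (s+8): 8 + j20 → |·| = √(8²+20²) = √464 ≈ 21.541, ∠ = arctan(20/8) ≈ 68.20°
pole at origin: |s| = 20, ∠ = 90.00° (in denominator)
|G| = 5 · 20.1 / 430.82 ≈ 0.23328
Gain = 20 log₁₀(0.23328) ≈ -12.64 dB
∠G = 84.29° − 158.20° = -73.91°

-12.6 dB, -73.9°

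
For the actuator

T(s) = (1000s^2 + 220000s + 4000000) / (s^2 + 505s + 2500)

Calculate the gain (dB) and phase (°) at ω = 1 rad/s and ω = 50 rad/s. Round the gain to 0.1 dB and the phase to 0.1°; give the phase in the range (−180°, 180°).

Substitute s = j1:
Numerator: 1000(j1)^2 + 220000(j1) + 4000000 = 3999000 + j220000
Denominator: (j1)^2 + 505(j1) + 2500 = 2499 + j505
|N| = √(3999000² + 220000²) ≈ 4.005e+06, ∠N ≈ 3.15°
|D| = √(2499² + 505²) ≈ 2549.5, ∠D ≈ 11.42°
|T| = 4.005e+06 / 2549.5 ≈ 1570.9
Gain = 20 log₁₀(1570.9) ≈ 63.92 dB
∠T = 3.15° − 11.42° = -8.27°

Substitute s = j50:
Numerator: 1000(j50)^2 + 220000(j50) + 4000000 = 1500000 + j11000000
Denominator: (j50)^2 + 505(j50) + 2500 = 0 + j25250
|N| = √(1500000² + 11000000²) ≈ 1.1102e+07, ∠N ≈ 82.23°
|D| = √(0² + 25250²) ≈ 25250, ∠D ≈ 90.00°
|T| = 1.1102e+07 / 25250 ≈ 439.68
Gain = 20 log₁₀(439.68) ≈ 52.86 dB
∠T = 82.23° − 90.00° = -7.77°

ω = 1: 63.9 dB, -8.3°; ω = 50: 52.9 dB, -7.8°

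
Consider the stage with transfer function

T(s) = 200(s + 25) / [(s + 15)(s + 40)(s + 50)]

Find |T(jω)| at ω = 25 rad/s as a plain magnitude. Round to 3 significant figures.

At s = jω = j25:
zero (s+25): 25 + j25 → |·| = √(25²+25²) = √1250 ≈ 35.355, ∠ = arctan(25/25) ≈ 45.00°
pole (s+15): 15 + j25 → |·| = √(15²+25²) = √850 ≈ 29.155, ∠ = arctan(25/15) ≈ 59.04°
pole (s+40): 40 + j25 → |·| = √(40²+25²) = √2225 ≈ 47.17, ∠ = arctan(25/40) ≈ 32.01°
pole (s+50): 50 + j25 → |·| = √(50²+25²) = √3125 ≈ 55.902, ∠ = arctan(25/50) ≈ 26.57°
|T| = 200 · 35.355 / 76879 ≈ 0.091976

0.0920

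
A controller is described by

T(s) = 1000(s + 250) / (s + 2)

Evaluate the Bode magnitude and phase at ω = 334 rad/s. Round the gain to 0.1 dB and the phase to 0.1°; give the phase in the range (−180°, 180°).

At s = jω = j334:
zero (s+250): 250 + j334 → |·| = √(250²+334²) = √174056 ≈ 417.2, ∠ = arctan(334/250) ≈ 53.19°
pole (s+2): 2 + j334 → |·| = √(2²+334²) = √111560 ≈ 334.01, ∠ = arctan(334/2) ≈ 89.66°
|T| = 1000 · 417.2 / 334.01 ≈ 1249.1
Gain = 20 log₁₀(1249.1) ≈ 61.93 dB
∠T = 53.19° − 89.66° = -36.47°

61.9 dB, -36.5°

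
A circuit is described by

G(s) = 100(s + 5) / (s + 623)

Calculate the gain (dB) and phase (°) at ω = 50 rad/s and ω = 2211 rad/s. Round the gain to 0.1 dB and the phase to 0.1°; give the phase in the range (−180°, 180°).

At s = jω = j50:
zero (s+5): 5 + j50 → |·| = √(5²+50²) = √2525 ≈ 50.249, ∠ = arctan(50/5) ≈ 84.29°
pole (s+623): 623 + j50 → |·| = √(623²+50²) = √390629 ≈ 625, ∠ = arctan(50/623) ≈ 4.59°
|G| = 100 · 50.249 / 625 ≈ 8.0398
Gain = 20 log₁₀(8.0398) ≈ 18.10 dB
∠G = 84.29° − 4.59° = 79.70°

At s = jω = j2211:
zero (s+5): 5 + j2211 → |·| = √(5²+2211²) = √4888546 ≈ 2211, ∠ = arctan(2211/5) ≈ 89.87°
pole (s+623): 623 + j2211 → |·| = √(623²+2211²) = √5276650 ≈ 2297.1, ∠ = arctan(2211/623) ≈ 74.26°
|G| = 100 · 2211 / 2297.1 ≈ 96.252
Gain = 20 log₁₀(96.252) ≈ 39.67 dB
∠G = 89.87° − 74.26° = 15.61°

ω = 50: 18.1 dB, 79.7°; ω = 2211: 39.7 dB, 15.6°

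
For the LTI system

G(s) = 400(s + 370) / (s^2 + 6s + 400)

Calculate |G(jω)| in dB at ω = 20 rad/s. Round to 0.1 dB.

At s = jω = j20:
zero (s+370): 370 + j20 → |·| = √(370²+20²) = √137300 ≈ 370.54, ∠ = arctan(20/370) ≈ 3.09°
quadratic: (j20)² + 6·j20 + 400 = 0 + j120 → |·| ≈ 120, ∠ ≈ 90.00°
|G| = 400 · 370.54 / 120 ≈ 1235.1
Gain = 20 log₁₀(1235.1) ≈ 61.83 dB

61.8 dB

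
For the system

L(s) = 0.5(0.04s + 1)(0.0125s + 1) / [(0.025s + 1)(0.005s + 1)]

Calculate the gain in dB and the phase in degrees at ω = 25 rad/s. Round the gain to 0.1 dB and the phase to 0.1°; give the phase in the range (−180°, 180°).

At ω = 25 rad/s:
zero (1 + j25·0.04) = 1 + j1 → |·| ≈ 1.4142, ∠ ≈ 45.00°
zero (1 + j25·0.0125) = 1 + j0.3125 → |·| ≈ 1.0477, ∠ ≈ 17.35°
pole (1 + j25·0.025) = 1 + j0.625 → |·| ≈ 1.1792, ∠ ≈ 32.01°
pole (1 + j25·0.005) = 1 + j0.125 → |·| ≈ 1.0078, ∠ ≈ 7.13°
|L| = 0.5 · 1.4142 · 1.0477 / (1.1792 · 1.0078) ≈ 0.62338
Gain = 20 log₁₀(0.62338) ≈ -4.10 dB
∠L = (45.00° + 17.35°) − (32.01° + 7.13°) = 23.21°

-4.1 dB, 23.2°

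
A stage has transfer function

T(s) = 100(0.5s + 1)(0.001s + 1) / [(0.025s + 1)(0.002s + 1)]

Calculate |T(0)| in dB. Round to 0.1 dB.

40.0 dB

T(0) = 100 · 1 / 1 = 100
20 log₁₀(100) ≈ 40.00 dB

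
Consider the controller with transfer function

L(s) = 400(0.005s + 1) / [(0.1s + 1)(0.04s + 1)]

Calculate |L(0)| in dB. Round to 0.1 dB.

L(0) = 400 · 1 / 1 = 400
20 log₁₀(400) ≈ 52.04 dB

52.0 dB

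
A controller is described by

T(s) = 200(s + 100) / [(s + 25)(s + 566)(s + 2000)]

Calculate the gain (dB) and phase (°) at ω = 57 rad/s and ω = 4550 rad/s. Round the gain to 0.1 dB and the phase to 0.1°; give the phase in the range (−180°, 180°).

ω = 57: -69.8 dB, -44.0°; ω = 4550: -101.1 dB, -150.1°

At s = jω = j57:
zero (s+100): 100 + j57 → |·| = √(100²+57²) = √13249 ≈ 115.1, ∠ = arctan(57/100) ≈ 29.68°
pole (s+25): 25 + j57 → |·| = √(25²+57²) = √3874 ≈ 62.241, ∠ = arctan(57/25) ≈ 66.32°
pole (s+566): 566 + j57 → |·| = √(566²+57²) = √323605 ≈ 568.86, ∠ = arctan(57/566) ≈ 5.75°
pole (s+2000): 2000 + j57 → |·| = √(2000²+57²) = √4003249 ≈ 2000.8, ∠ = arctan(57/2000) ≈ 1.63°
|T| = 200 · 115.1 / 7.0841e+07 ≈ 0.00032495
Gain = 20 log₁₀(0.00032495) ≈ -69.76 dB
∠T = 29.68° − 73.70° = -44.02°

At s = jω = j4550:
zero (s+100): 100 + j4550 → |·| = √(100²+4550²) = √20712500 ≈ 4551.1, ∠ = arctan(4550/100) ≈ 88.74°
pole (s+25): 25 + j4550 → |·| = √(25²+4550²) = √20703125 ≈ 4550.1, ∠ = arctan(4550/25) ≈ 89.69°
pole (s+566): 566 + j4550 → |·| = √(566²+4550²) = √21022856 ≈ 4585.1, ∠ = arctan(4550/566) ≈ 82.91°
pole (s+2000): 2000 + j4550 → |·| = √(2000²+4550²) = √24702500 ≈ 4970.2, ∠ = arctan(4550/2000) ≈ 66.27°
|T| = 200 · 4551.1 / 1.0369e+11 ≈ 8.7783e-06
Gain = 20 log₁₀(8.7783e-06) ≈ -101.13 dB
∠T = 88.74° − 238.87° = -150.13°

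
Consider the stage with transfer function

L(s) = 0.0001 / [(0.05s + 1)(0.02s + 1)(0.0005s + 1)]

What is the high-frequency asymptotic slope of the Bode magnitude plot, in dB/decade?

Each pole contributes −20 dB/decade at high frequency; each zero contributes +20 dB/decade.
Net: 0 zero(s) − 3 pole(s) → -60 dB/decade.

-60 dB/decade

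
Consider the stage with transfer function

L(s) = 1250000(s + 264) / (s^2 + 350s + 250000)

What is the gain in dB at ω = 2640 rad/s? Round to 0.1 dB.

At s = jω = j2640:
zero (s+264): 264 + j2640 → |·| = √(264²+2640²) = √7039296 ≈ 2653.2, ∠ = arctan(2640/264) ≈ 84.29°
quadratic: (j2640)² + 350·j2640 + 250000 = -6719600 + j924000 → |·| ≈ 6.7828e+06, ∠ ≈ 172.17°
|L| = 1250000 · 2653.2 / 6.7828e+06 ≈ 488.96
Gain = 20 log₁₀(488.96) ≈ 53.79 dB

53.8 dB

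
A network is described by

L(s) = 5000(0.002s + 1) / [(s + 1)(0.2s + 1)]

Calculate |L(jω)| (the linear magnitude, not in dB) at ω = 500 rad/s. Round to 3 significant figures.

0.141

At ω = 500 rad/s:
zero (1 + j500·0.002) = 1 + j1 → |·| ≈ 1.4142, ∠ ≈ 45.00°
pole (1 + j500·1) = 1 + j500 → |·| ≈ 500, ∠ ≈ 89.89°
pole (1 + j500·0.2) = 1 + j100 → |·| ≈ 100, ∠ ≈ 89.43°
|L| = 5000 · 1.4142 / (500 · 100) ≈ 0.14142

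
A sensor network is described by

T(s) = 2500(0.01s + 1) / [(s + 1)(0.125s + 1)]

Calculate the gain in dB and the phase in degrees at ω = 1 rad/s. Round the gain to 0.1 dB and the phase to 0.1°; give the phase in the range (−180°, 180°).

At ω = 1 rad/s:
zero (1 + j1·0.01) = 1 + j0.01 → |·| ≈ 1, ∠ ≈ 0.57°
pole (1 + j1·1) = 1 + j1 → |·| ≈ 1.4142, ∠ ≈ 45.00°
pole (1 + j1·0.125) = 1 + j0.125 → |·| ≈ 1.0078, ∠ ≈ 7.13°
|T| = 2500 · 1 / (1.4142 · 1.0078) ≈ 1754.1
Gain = 20 log₁₀(1754.1) ≈ 64.88 dB
∠T = (0.57°) − (45.00° + 7.13°) = -51.56°

64.9 dB, -51.6°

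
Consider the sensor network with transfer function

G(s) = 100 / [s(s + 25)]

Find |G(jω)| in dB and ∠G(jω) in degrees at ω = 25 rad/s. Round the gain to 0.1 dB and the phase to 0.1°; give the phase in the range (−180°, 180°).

-18.9 dB, -135.0°

At s = jω = j25:
pole (s+25): 25 + j25 → |·| = √(25²+25²) = √1250 ≈ 35.355, ∠ = arctan(25/25) ≈ 45.00°
pole at origin: |s| = 25, ∠ = 90.00° (in denominator)
|G| = 100 / 883.87 ≈ 0.11314
Gain = 20 log₁₀(0.11314) ≈ -18.93 dB
∠G = 0.00° − 135.00° = -135.00°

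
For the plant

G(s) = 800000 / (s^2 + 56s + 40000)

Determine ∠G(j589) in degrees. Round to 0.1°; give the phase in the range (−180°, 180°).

-173.9°

At s = jω = j589:
quadratic: (j589)² + 56·j589 + 40000 = -306921 + j32984 → |·| ≈ 3.0869e+05, ∠ ≈ 173.87°
∠G = 0.00° − 173.87° = -173.87°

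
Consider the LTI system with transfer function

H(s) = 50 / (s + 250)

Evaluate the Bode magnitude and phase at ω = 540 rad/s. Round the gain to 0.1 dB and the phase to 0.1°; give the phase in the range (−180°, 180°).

-21.5 dB, -65.2°

Substitute s = j540:
Numerator: 50 = 50 + j0
Denominator: (j540) + 250 = 250 + j540
|N| = √(50² + 0²) ≈ 50, ∠N ≈ 0.00°
|D| = √(250² + 540²) ≈ 595.06, ∠D ≈ 65.16°
|H| = 50 / 595.06 ≈ 0.084025
Gain = 20 log₁₀(0.084025) ≈ -21.51 dB
∠H = 0.00° − 65.16° = -65.16°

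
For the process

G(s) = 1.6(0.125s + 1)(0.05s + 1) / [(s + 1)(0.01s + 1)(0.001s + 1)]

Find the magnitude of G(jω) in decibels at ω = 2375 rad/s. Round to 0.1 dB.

-8.2 dB

At ω = 2375 rad/s:
zero (1 + j2375·0.125) = 1 + j296.875 → |·| ≈ 296.88, ∠ ≈ 89.81°
zero (1 + j2375·0.05) = 1 + j118.75 → |·| ≈ 118.75, ∠ ≈ 89.52°
pole (1 + j2375·1) = 1 + j2375 → |·| ≈ 2375, ∠ ≈ 89.98°
pole (1 + j2375·0.01) = 1 + j23.75 → |·| ≈ 23.771, ∠ ≈ 87.59°
pole (1 + j2375·0.001) = 1 + j2.375 → |·| ≈ 2.5769, ∠ ≈ 67.17°
|G| = 1.6 · 296.88 · 118.75 / (2375 · 23.771 · 2.5769) ≈ 0.38773
Gain = 20 log₁₀(0.38773) ≈ -8.23 dB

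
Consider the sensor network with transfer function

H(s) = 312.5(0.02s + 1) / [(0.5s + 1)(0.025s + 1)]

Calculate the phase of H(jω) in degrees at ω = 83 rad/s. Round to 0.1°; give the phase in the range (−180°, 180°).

-94.0°

At ω = 83 rad/s:
zero (1 + j83·0.02) = 1 + j1.66 → |·| ≈ 1.9379, ∠ ≈ 58.93°
pole (1 + j83·0.5) = 1 + j41.5 → |·| ≈ 41.512, ∠ ≈ 88.62°
pole (1 + j83·0.025) = 1 + j2.075 → |·| ≈ 2.3034, ∠ ≈ 64.27°
∠H = (58.93°) − (88.62° + 64.27°) = -93.96°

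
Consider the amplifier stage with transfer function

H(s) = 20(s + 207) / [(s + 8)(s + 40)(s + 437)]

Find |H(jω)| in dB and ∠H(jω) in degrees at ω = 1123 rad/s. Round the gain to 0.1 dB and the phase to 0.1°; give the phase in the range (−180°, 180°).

At s = jω = j1123:
zero (s+207): 207 + j1123 → |·| = √(207²+1123²) = √1303978 ≈ 1141.9, ∠ = arctan(1123/207) ≈ 79.56°
pole (s+8): 8 + j1123 → |·| = √(8²+1123²) = √1261193 ≈ 1123, ∠ = arctan(1123/8) ≈ 89.59°
pole (s+40): 40 + j1123 → |·| = √(40²+1123²) = √1262729 ≈ 1123.7, ∠ = arctan(1123/40) ≈ 87.96°
pole (s+437): 437 + j1123 → |·| = √(437²+1123²) = √1452098 ≈ 1205, ∠ = arctan(1123/437) ≈ 68.74°
|H| = 20 · 1141.9 / 1.5206e+09 ≈ 1.5019e-05
Gain = 20 log₁₀(1.5019e-05) ≈ -96.47 dB
∠H = 79.56° − 246.29° = -166.73°

-96.5 dB, -166.7°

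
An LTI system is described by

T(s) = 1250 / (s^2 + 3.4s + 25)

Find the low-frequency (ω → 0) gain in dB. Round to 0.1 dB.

34.0 dB

T(0) = 1250 / 25 = 50
20 log₁₀(50) ≈ 33.98 dB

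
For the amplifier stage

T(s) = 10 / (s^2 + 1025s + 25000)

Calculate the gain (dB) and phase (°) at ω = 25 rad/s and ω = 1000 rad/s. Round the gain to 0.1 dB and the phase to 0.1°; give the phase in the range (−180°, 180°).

Substitute s = j25:
Numerator: 10 = 10 + j0
Denominator: (j25)^2 + 1025(j25) + 25000 = 24375 + j25625
|N| = √(10² + 0²) ≈ 10, ∠N ≈ 0.00°
|D| = √(24375² + 25625²) ≈ 35366, ∠D ≈ 46.43°
|T| = 10 / 35366 ≈ 0.00028276
Gain = 20 log₁₀(0.00028276) ≈ -70.97 dB
∠T = 0.00° − 46.43° = -46.43°

Substitute s = j1000:
Numerator: 10 = 10 + j0
Denominator: (j1000)^2 + 1025(j1000) + 25000 = -975000 + j1025000
|N| = √(10² + 0²) ≈ 10, ∠N ≈ 0.00°
|D| = √(975000² + 1025000²) ≈ 1.4147e+06, ∠D ≈ 133.57°
|T| = 10 / 1.4147e+06 ≈ 7.0686e-06
Gain = 20 log₁₀(7.0686e-06) ≈ -103.01 dB
∠T = 0.00° − 133.57° = -133.57°

ω = 25: -71.0 dB, -46.4°; ω = 1000: -103.0 dB, -133.6°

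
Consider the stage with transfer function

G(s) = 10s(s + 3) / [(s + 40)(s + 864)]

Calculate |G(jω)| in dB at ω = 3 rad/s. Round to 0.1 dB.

-48.7 dB

At s = jω = j3:
zero (s+3): 3 + j3 → |·| = √(3²+3²) = √18 ≈ 4.2426, ∠ = arctan(3/3) ≈ 45.00°
zero at origin: s = j3 → |·| = 3, ∠ = 90.00°
pole (s+40): 40 + j3 → |·| = √(40²+3²) = √1609 ≈ 40.112, ∠ = arctan(3/40) ≈ 4.29°
pole (s+864): 864 + j3 → |·| = √(864²+3²) = √746505 ≈ 864.01, ∠ = arctan(3/864) ≈ 0.20°
|G| = 10 · 12.728 / 34657 ≈ 0.0036726
Gain = 20 log₁₀(0.0036726) ≈ -48.70 dB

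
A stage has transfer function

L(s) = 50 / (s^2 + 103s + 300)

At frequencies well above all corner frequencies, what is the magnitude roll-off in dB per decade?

-40 dB/decade

Each pole contributes −20 dB/decade at high frequency; each zero contributes +20 dB/decade.
Net: 0 zero(s) − 2 pole(s) → -40 dB/decade.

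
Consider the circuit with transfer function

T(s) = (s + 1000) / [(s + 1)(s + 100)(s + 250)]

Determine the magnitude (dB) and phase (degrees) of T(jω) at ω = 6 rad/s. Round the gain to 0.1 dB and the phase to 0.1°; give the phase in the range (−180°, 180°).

-43.7 dB, -85.0°

At s = jω = j6:
zero (s+1000): 1000 + j6 → |·| = √(1000²+6²) = √1000036 ≈ 1000, ∠ = arctan(6/1000) ≈ 0.34°
pole (s+1): 1 + j6 → |·| = √(1²+6²) = √37 ≈ 6.0828, ∠ = arctan(6/1) ≈ 80.54°
pole (s+100): 100 + j6 → |·| = √(100²+6²) = √10036 ≈ 100.18, ∠ = arctan(6/100) ≈ 3.43°
pole (s+250): 250 + j6 → |·| = √(250²+6²) = √62536 ≈ 250.07, ∠ = arctan(6/250) ≈ 1.37°
|T| = 1 · 1000 / 1.5239e+05 ≈ 0.0065621
Gain = 20 log₁₀(0.0065621) ≈ -43.66 dB
∠T = 0.34° − 85.34° = -85.00°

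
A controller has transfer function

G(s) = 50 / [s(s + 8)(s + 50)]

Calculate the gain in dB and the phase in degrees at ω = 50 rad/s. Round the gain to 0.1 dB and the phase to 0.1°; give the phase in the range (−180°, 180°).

-71.1 dB, 144.1°

At s = jω = j50:
pole (s+8): 8 + j50 → |·| = √(8²+50²) = √2564 ≈ 50.636, ∠ = arctan(50/8) ≈ 80.91°
pole (s+50): 50 + j50 → |·| = √(50²+50²) = √5000 ≈ 70.711, ∠ = arctan(50/50) ≈ 45.00°
pole at origin: |s| = 50, ∠ = 90.00° (in denominator)
|G| = 50 / 1.7903e+05 ≈ 0.00027928
Gain = 20 log₁₀(0.00027928) ≈ -71.08 dB
∠G = 0.00° − 215.91° = -215.91° ≡ 144.09° (principal value)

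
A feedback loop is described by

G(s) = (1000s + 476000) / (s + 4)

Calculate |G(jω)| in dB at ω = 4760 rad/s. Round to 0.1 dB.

Substitute s = j4760:
Numerator: 1000(j4760) + 476000 = 476000 + j4760000
Denominator: (j4760) + 4 = 4 + j4760
|N| = √(476000² + 4760000²) ≈ 4.7837e+06, ∠N ≈ 84.29°
|D| = √(4² + 4760²) ≈ 4760, ∠D ≈ 89.95°
|G| = 4.7837e+06 / 4760 ≈ 1005
Gain = 20 log₁₀(1005) ≈ 60.04 dB

60.0 dB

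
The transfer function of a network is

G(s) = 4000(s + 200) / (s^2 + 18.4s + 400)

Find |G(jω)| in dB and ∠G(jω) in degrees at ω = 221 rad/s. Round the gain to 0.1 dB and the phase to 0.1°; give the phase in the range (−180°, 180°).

At s = jω = j221:
zero (s+200): 200 + j221 → |·| = √(200²+221²) = √88841 ≈ 298.06, ∠ = arctan(221/200) ≈ 47.86°
quadratic: (j221)² + 18.4·j221 + 400 = -48441 + j4066.4 → |·| ≈ 48611, ∠ ≈ 175.20°
|G| = 4000 · 298.06 / 48611 ≈ 24.526
Gain = 20 log₁₀(24.526) ≈ 27.79 dB
∠G = 47.86° − 175.20° = -127.34°

27.8 dB, -127.3°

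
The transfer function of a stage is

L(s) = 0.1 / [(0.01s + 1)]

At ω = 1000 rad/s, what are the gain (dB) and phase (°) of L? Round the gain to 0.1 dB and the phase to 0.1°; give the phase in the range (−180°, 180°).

At ω = 1000 rad/s:
pole (1 + j1000·0.01) = 1 + j10 → |·| ≈ 10.05, ∠ ≈ 84.29°
|L| = 0.1 · 1 / (10.05) ≈ 0.0099502
Gain = 20 log₁₀(0.0099502) ≈ -40.04 dB
∠L = (0°) − (84.29°) = -84.29°

-40.0 dB, -84.3°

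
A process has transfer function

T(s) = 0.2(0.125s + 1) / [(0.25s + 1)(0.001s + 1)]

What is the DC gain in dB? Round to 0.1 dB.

-14.0 dB

T(0) = 0.2 · 1 / 1 = 0.2
20 log₁₀(0.2) ≈ -13.98 dB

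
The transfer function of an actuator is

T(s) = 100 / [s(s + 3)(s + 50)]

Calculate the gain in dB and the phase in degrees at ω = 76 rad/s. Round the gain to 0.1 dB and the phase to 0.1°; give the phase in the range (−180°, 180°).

-74.4 dB, 125.6°

At s = jω = j76:
pole (s+3): 3 + j76 → |·| = √(3²+76²) = √5785 ≈ 76.059, ∠ = arctan(76/3) ≈ 87.74°
pole (s+50): 50 + j76 → |·| = √(50²+76²) = √8276 ≈ 90.973, ∠ = arctan(76/50) ≈ 56.66°
pole at origin: |s| = 76, ∠ = 90.00° (in denominator)
|T| = 100 / 5.2587e+05 ≈ 0.00019016
Gain = 20 log₁₀(0.00019016) ≈ -74.42 dB
∠T = 0.00° − 234.40° = -234.40° ≡ 125.60° (principal value)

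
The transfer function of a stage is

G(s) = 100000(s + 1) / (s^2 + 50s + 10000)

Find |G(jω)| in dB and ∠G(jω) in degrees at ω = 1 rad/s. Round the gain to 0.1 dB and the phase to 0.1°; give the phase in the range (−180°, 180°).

At s = jω = j1:
zero (s+1): 1 + j1 → |·| = √(1²+1²) = √2 ≈ 1.4142, ∠ = arctan(1/1) ≈ 45.00°
quadratic: (j1)² + 50·j1 + 10000 = 9999 + j50 → |·| ≈ 9999.1, ∠ ≈ 0.29°
|G| = 100000 · 1.4142 / 9999.1 ≈ 14.143
Gain = 20 log₁₀(14.143) ≈ 23.01 dB
∠G = 45.00° − 0.29° = 44.71°

23.0 dB, 44.7°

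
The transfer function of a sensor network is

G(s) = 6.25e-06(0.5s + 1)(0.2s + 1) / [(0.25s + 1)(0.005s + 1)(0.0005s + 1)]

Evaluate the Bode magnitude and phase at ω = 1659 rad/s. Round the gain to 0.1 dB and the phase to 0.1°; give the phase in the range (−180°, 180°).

-68.4 dB, -32.9°

At ω = 1659 rad/s:
zero (1 + j1659·0.5) = 1 + j829.5 → |·| ≈ 829.5, ∠ ≈ 89.93°
zero (1 + j1659·0.2) = 1 + j331.8 → |·| ≈ 331.8, ∠ ≈ 89.83°
pole (1 + j1659·0.25) = 1 + j414.75 → |·| ≈ 414.75, ∠ ≈ 89.86°
pole (1 + j1659·0.005) = 1 + j8.295 → |·| ≈ 8.3551, ∠ ≈ 83.13°
pole (1 + j1659·0.0005) = 1 + j0.8295 → |·| ≈ 1.2993, ∠ ≈ 39.68°
|G| = 6.25e-06 · 829.5 · 331.8 / (414.75 · 8.3551 · 1.2993) ≈ 0.00038205
Gain = 20 log₁₀(0.00038205) ≈ -68.36 dB
∠G = (89.93° + 89.83°) − (89.86° + 83.13° + 39.68°) = -32.91°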